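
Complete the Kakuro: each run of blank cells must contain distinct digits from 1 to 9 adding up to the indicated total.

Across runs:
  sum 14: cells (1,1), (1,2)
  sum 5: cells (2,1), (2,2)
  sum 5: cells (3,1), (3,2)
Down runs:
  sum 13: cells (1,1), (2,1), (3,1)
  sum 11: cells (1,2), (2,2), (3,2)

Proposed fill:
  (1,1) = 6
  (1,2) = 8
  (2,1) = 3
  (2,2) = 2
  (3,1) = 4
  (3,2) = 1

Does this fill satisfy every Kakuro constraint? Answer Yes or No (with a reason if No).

Yes

Across: 6+8=14; 3+2=5; 4+1=5. Down: 6+3+4=13; 8+2+1=11. No digit repeats within any run.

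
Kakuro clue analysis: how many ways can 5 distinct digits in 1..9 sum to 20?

6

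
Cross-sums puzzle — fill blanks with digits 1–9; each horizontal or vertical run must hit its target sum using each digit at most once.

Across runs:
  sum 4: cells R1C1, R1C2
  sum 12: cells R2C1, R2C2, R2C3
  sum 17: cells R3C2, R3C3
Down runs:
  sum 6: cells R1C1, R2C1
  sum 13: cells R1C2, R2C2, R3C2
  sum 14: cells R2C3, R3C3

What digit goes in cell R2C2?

4 in 2 cells must be {1,3}; 17 in 2 cells must be {8,9}.
The 4 across and the 6 down share only 1, so R1C1 = 1.
R1C2 = 4 − 1 = 3 completes the 4 across.
R2C1 = 6 − 1 = 5 completes the 6 down.
R2C3 = 6: the only remaining digit allowed by both the 12 across and the 14 down.
R3C3 = 14 − 6 = 8 completes the 14 down.
R2C2 = 12 − 11 = 1 completes the 12 across.
R3C2 = 17 − 8 = 9 completes the 17 across.

1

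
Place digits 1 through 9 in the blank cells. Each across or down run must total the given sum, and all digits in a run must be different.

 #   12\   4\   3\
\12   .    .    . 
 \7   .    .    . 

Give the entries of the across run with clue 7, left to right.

7 in 3 cells must be {1,2,4}; 4 in 2 cells must be {1,3}; 3 in 2 cells must be {1,2}.
The 7 across and the 12 down share only 4, so R2C1 = 4.
Given what's placed, R2C2 must be 1 to fit the 7 across and 4 down.
R2C3 = 7 − 5 = 2 completes the 7 across.
R1C1 = 12 − 4 = 8 completes the 12 down.
R1C2 = 4 − 1 = 3 completes the 4 down.
R1C3 = 12 − 11 = 1 completes the 12 across.

4 1 2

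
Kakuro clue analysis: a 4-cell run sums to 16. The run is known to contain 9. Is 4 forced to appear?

The only way to make 16 from 4 distinct digits under that restriction is {1,2,4,9}, which contains 4.

Yes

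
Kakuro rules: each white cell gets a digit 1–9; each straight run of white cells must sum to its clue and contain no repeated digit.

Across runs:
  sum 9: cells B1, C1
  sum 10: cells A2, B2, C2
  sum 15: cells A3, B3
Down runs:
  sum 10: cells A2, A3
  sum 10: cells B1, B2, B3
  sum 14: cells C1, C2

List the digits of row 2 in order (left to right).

Nothing is forced directly, so branch on C2, whose candidates are 5 or 6. If C2 = 5: then C1 would have to be in {1,2,3,4,5,6,7,8} for the 9 across but in {9} for the 14 down — contradiction. So C2 = 6.
C1 = 14 − 6 = 8 completes the 14 down.
B1 = 9 − 8 = 1 completes the 9 across.
B2 = 3: the only remaining digit allowed by both the 10 across and the 10 down.
B3 = 10 − 4 = 6 completes the 10 down.
A2 = 10 − 9 = 1 completes the 10 across.
A3 = 15 − 6 = 9 completes the 15 across.

1, 3, 6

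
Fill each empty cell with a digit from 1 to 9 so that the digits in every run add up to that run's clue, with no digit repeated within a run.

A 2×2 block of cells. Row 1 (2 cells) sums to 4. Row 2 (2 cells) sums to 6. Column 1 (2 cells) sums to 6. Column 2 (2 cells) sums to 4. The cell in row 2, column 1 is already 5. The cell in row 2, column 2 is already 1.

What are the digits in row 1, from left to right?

1 3

4 in 2 cells must be {1,3}.
(1,1) = 6 − 5 = 1 completes the 6 down.
(1,2) = 4 − 1 = 3 completes the 4 across.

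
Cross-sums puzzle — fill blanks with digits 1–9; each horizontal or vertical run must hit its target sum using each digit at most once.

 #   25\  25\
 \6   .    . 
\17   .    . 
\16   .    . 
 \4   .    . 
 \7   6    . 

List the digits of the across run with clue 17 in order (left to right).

17 in 2 cells must be {8,9}; 16 in 2 cells must be {7,9}; 4 in 2 cells must be {1,3}.
R5C2 = 7 − 6 = 1 completes the 7 across.
R4C2 = 3: the only remaining digit allowed by both the 4 across and the 25 down.
R4C1 = 4 − 3 = 1 completes the 4 across.
Nothing is forced directly, so branch on R1C2, whose candidates are 4 or 5. If R1C2 = 5: then R1C1 would have to be in {1} for the 6 across but in {2,3,4,5,7,8,9} for the 25 down — contradiction. So R1C2 = 4.
R1C1 = 6 − 4 = 2 completes the 6 across.
Given what's placed, R2C1 must be 9 to fit the 17 across and 25 down.
R2C2 = 17 − 9 = 8 completes the 17 across.

9 8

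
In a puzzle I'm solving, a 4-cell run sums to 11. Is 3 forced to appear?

Yes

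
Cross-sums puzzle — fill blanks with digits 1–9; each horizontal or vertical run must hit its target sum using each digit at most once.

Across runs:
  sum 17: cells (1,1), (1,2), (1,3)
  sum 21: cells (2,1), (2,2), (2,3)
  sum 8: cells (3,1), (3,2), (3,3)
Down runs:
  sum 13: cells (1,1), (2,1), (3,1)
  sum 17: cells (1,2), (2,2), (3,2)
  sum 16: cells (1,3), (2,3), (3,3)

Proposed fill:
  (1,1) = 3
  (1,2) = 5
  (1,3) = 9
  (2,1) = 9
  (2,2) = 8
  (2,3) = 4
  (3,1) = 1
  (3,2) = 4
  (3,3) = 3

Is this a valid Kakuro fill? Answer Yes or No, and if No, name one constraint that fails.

Yes

Across: 3+5+9=17; 9+8+4=21; 1+4+3=8. Down: 3+9+1=13; 5+8+4=17; 9+4+3=16. No digit repeats within any run.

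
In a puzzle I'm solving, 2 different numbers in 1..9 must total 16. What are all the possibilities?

{7,9}

2 distinct digits from 1–9 sum between 3 and 17.
Only one set works: {7,9}.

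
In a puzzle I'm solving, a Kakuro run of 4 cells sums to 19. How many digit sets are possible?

11

4 distinct digits from 1–9 sum between 10 and 30.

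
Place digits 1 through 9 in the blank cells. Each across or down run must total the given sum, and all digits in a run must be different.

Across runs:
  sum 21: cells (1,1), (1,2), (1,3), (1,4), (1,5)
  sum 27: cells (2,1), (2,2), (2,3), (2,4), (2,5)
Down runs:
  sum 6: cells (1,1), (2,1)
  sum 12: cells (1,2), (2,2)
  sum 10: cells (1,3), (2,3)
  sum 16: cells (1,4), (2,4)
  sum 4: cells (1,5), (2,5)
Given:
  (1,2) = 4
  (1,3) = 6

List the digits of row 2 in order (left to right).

16 in 2 cells must be {7,9}; 4 in 2 cells must be {1,3}.
Given what's placed, (1,4) must be 7 to fit the 21 across and 16 down.
(2,2) = 12 − 4 = 8 completes the 12 down.
(2,3) = 10 − 6 = 4 completes the 10 down.
(2,4) = 16 − 7 = 9 completes the 16 down.
(2,5) = 1: the only remaining digit allowed by both the 27 across and the 4 down.
Given what's placed, (1,1) must be 1 to fit the 21 across and 6 down.
(1,5) = 21 − 18 = 3 completes the 21 across.
(2,1) = 27 − 22 = 5 completes the 27 across.

5 8 4 9 1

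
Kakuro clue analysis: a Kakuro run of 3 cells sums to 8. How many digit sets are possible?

2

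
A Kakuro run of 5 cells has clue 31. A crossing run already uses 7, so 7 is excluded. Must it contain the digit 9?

The only way to make 31 from 5 distinct digits under that restriction is {3,5,6,8,9}, which contains 9.

Yes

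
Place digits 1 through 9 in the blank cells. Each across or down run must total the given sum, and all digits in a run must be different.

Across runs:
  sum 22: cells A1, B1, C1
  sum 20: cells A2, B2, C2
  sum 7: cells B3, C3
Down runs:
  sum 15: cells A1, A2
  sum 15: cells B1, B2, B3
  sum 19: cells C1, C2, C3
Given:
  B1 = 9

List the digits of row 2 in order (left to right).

7 5 8

Nothing is forced directly, so branch on B2, whose candidates are 4 or 5. If B2 = 4: that forces B3 = 2, C3 = 5, after which C2 would have to be in {7,9} for the 20 across but in {6,8} for the 19 down — contradiction. So B2 = 5.
B3 = 15 − 14 = 1 completes the 15 down.
C3 = 7 − 1 = 6 completes the 7 across.
No cell is forced outright now. C1 can only be 5 or 8 (the digits allowed by both its 22 across and its 19 down). If C1 = 8: then A1 would have to be in {5} for the 22 across but in {6,7,8,9} for the 15 down — contradiction. So C1 = 5.
A1 = 22 − 14 = 8 completes the 22 across.
A2 = 15 − 8 = 7 completes the 15 down.
C2 = 20 − 12 = 8 completes the 20 across.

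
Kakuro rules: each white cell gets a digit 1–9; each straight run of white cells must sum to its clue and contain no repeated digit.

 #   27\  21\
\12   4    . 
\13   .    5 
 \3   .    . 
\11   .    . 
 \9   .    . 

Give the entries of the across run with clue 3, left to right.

3 in 2 cells must be {1,2}.
R1C2 = 12 − 4 = 8 completes the 12 across.
R2C1 = 13 − 5 = 8 completes the 13 across.
Given what's placed, R3C2 must be 1 to fit the 3 across and 21 down.
R3C1 = 3 − 1 = 2 completes the 3 across.

2, 1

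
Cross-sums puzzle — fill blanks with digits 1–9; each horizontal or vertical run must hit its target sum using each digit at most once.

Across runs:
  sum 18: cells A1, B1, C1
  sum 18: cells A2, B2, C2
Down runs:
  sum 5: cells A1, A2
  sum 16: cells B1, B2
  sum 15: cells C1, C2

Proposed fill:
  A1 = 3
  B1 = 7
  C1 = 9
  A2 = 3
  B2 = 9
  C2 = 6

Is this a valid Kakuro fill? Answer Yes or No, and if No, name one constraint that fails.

No — the down run A1–A2 sums to 6, not 5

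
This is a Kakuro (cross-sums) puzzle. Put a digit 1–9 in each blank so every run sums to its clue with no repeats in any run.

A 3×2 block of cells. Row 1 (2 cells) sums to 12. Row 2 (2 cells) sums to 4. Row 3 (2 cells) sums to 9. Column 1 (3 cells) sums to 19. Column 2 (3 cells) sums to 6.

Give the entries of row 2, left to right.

3 1

4 in 2 cells must be {1,3}; 6 in 3 cells must be {1,2,3}.
The 12 across and the 6 down share only 3, so (1,2) = 3.
The 4 across and the 19 down share only 3, so (2,1) = 3.
(2,2) = 4 − 3 = 1 completes the 4 across.
(3,1) = 7: the only remaining digit allowed by both the 9 across and the 19 down.
(3,2) = 9 − 7 = 2 completes the 9 across.
(1,1) = 12 − 3 = 9 completes the 12 across.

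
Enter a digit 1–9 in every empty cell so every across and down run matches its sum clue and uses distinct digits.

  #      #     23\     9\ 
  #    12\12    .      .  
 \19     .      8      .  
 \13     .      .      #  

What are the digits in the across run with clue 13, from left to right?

23 in 3 cells must be {6,8,9}.
R1C2 = 9: the only remaining digit allowed by both the 12 across and the 23 down.
R1C3 = 12 − 9 = 3 completes the 12 across.
R2C3 = 9 − 3 = 6 completes the 9 down.
R3C2 = 23 − 17 = 6 completes the 23 down.
R2C1 = 19 − 14 = 5 completes the 19 across.
R3C1 = 13 − 6 = 7 completes the 13 across.

7 6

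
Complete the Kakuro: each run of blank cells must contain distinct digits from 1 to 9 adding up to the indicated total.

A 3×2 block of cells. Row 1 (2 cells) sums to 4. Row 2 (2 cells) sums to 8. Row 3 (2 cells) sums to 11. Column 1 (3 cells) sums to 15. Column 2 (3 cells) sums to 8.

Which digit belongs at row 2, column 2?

4 in 2 cells must be {1,3}.
Nothing is forced directly, so branch on (1,1), whose candidates are 1 or 3. If (1,1) = 1: that forces (1,2) = 3, (2,2) = 1, (3,2) = 4, after which (2,1) would have to be in {7} for the 8 across but in {5,6,8,9} for the 15 down — contradiction. So (1,1) = 3.
(1,2) = 4 − 3 = 1 completes the 4 across.
Nothing is forced directly, so branch on (2,1), whose candidates are 5 or 7. If (2,1) = 7: then (2,2) would have to be in {1} for the 8 across but in {2,3,4,5} for the 8 down — contradiction. So (2,1) = 5.
(2,2) = 8 − 5 = 3 completes the 8 across.
(3,1) = 15 − 8 = 7 completes the 15 down.
(3,2) = 11 − 7 = 4 completes the 11 across.

3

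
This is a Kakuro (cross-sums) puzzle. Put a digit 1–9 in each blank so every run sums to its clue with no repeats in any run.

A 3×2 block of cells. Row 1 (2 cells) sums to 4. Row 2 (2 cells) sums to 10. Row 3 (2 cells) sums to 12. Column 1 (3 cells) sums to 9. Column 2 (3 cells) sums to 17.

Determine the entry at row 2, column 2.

4 in 2 cells must be {1,3}.
Nothing is forced directly, so branch on (3,1), whose candidates are 3 or 4 or 5. If (3,1) = 3: that forces (1,1) = 1, (1,2) = 3, after which (2,1) would have to be in {1,2,3,4,6,7,8,9} for the 10 across but in {5} for the 9 down — contradiction. If (3,1) = 4: that forces (1,1) = 3, (1,2) = 1, (2,1) = 2, after which (2,2) would have to be in {8} for the 10 across but in {7,9} for the 17 down — contradiction. So (3,1) = 5.
(3,2) = 12 − 5 = 7 completes the 12 across.
Given what's placed, (1,2) must be 1 to fit the 4 across and 17 down.
(2,2) = 17 − 8 = 9 completes the 17 down.
(1,1) = 4 − 1 = 3 completes the 4 across.
(2,1) = 10 − 9 = 1 completes the 10 across.

9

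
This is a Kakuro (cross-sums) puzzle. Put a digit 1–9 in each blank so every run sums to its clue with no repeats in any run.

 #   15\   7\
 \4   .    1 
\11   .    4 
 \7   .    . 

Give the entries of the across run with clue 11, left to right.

7, 4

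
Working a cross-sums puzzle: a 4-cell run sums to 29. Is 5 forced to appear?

Yes

The only way to make 29 from 4 distinct digits is {5,7,8,9}, which contains 5.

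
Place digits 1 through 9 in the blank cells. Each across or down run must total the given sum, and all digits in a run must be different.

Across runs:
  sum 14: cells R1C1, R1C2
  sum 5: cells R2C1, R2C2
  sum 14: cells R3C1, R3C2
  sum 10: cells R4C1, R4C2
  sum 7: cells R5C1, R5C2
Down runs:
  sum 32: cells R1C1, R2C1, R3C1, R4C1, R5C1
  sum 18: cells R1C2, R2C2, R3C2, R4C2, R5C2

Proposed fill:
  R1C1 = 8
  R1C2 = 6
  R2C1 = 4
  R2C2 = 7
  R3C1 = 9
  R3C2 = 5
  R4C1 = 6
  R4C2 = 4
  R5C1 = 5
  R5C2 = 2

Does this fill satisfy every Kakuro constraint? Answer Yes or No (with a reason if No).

No — the across run R2C1–R2C2 sums to 11, not 5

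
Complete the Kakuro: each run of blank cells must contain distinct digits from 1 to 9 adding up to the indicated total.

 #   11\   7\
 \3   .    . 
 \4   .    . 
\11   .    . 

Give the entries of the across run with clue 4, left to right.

3 1

3 in 2 cells must be {1,2}; 4 in 2 cells must be {1,3}; 7 in 3 cells must be {1,2,4}.
The 4 across and the 7 down share only 1, so R2C2 = 1.
Given what's placed, R1C2 must be 2 to fit the 3 across and 7 down.
R2C1 = 4 − 1 = 3 completes the 4 across.
R3C2 = 7 − 3 = 4 completes the 7 down.
R1C1 = 3 − 2 = 1 completes the 3 across.
R3C1 = 11 − 4 = 7 completes the 11 across.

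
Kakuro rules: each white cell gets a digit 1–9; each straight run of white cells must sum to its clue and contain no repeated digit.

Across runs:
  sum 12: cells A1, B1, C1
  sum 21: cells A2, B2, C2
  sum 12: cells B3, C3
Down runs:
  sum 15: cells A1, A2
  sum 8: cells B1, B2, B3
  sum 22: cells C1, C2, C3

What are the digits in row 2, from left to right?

Nothing is forced directly, so branch on B2, whose candidates are 4 or 5. If B2 = 5: then B3 would have to be in {3,4,5,7,8,9} for the 12 across but in {1,2} for the 8 down — contradiction. So B2 = 4.
Given what's placed, B3 must be 3 to fit the 12 across and 8 down.
C3 = 12 − 3 = 9 completes the 12 across.
B1 = 8 − 7 = 1 completes the 8 down.
C2 = 8: the only remaining digit allowed by both the 21 across and the 22 down.
C1 = 22 − 17 = 5 completes the 22 down.
A2 = 21 − 12 = 9 completes the 21 across.
A1 = 12 − 6 = 6 completes the 12 across.

9 4 8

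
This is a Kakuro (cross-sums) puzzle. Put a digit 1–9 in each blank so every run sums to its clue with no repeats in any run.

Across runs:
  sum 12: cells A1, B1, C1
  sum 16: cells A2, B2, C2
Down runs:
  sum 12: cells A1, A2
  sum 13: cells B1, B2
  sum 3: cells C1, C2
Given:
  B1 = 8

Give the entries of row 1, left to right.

3 in 2 cells must be {1,2}.
A1 = 3: the only remaining digit allowed by both the 12 across and the 12 down.
C1 = 12 − 11 = 1 completes the 12 across.
A2 = 12 − 3 = 9 completes the 12 down.
B2 = 13 − 8 = 5 completes the 13 down.
C2 = 16 − 14 = 2 completes the 16 across.

3 8 1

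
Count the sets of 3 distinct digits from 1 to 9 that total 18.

7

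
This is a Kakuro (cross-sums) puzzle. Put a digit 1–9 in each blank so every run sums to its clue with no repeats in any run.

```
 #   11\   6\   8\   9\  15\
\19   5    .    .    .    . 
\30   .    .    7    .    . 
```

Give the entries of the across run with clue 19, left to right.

R1C3 = 8 − 7 = 1 completes the 8 down.
R2C1 = 11 − 5 = 6 completes the 11 down.
No cell is forced outright now. R1C2 can only be 2 or 4 (the digits allowed by both its 19 across and its 6 down). If R1C2 = 4: then R2C2 would have to be in {3,4,5,8,9} for the 30 across but in {2} for the 6 down — contradiction. So R1C2 = 2.
R2C2 = 6 − 2 = 4 completes the 6 down.
Given what's placed, R2C5 must be 8 to fit the 30 across and 15 down.
R1C5 = 15 − 8 = 7 completes the 15 down.
R2C4 = 30 − 25 = 5 completes the 30 across.
R1C4 = 19 − 15 = 4 completes the 19 across.

5 2 1 4 7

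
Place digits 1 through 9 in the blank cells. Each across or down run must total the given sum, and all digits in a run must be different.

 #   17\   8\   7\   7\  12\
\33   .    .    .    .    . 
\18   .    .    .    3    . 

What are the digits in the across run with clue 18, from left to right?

8 1 2 3 4

17 in 2 cells must be {8,9}.
R1C4 = 7 − 3 = 4 completes the 7 down.
R2C1 = 8: the only remaining digit allowed by both the 18 across and the 17 down.
Given what's placed, R2C5 must be 4 to fit the 18 across and 12 down.
R1C1 = 17 − 8 = 9 completes the 17 down.
R1C3 = 5: the only remaining digit allowed by both the 33 across and the 7 down.
R1C5 = 12 − 4 = 8 completes the 12 down.
R2C3 = 7 − 5 = 2 completes the 7 down.
R1C2 = 33 − 26 = 7 completes the 33 across.
R2C2 = 18 − 17 = 1 completes the 18 across.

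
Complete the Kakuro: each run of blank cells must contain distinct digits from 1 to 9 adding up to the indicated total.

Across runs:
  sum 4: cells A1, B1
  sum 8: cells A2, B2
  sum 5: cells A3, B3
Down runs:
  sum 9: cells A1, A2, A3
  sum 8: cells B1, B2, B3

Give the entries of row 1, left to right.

4 in 2 cells must be {1,3}.
Nothing is forced directly, so branch on A1, whose candidates are 1 or 3. If A1 = 1: that forces B1 = 3, B2 = 1, B3 = 4, after which A2 would have to be in {7} for the 8 across but in {2,3,5,6} for the 9 down — contradiction. So A1 = 3.
B1 = 4 − 3 = 1 completes the 4 across.
Nothing is forced directly, so branch on A2, whose candidates are 1 or 2 or 5. If A2 = 1: then B2 would have to be in {7} for the 8 across but in {2,3,4,5} for the 8 down — contradiction. If A2 = 2: then B2 would have to be in {6} for the 8 across but in {2,3,4,5} for the 8 down — contradiction. So A2 = 5.
B2 = 8 − 5 = 3 completes the 8 across.
A3 = 9 − 8 = 1 completes the 9 down.
B3 = 5 − 1 = 4 completes the 5 across.

3 1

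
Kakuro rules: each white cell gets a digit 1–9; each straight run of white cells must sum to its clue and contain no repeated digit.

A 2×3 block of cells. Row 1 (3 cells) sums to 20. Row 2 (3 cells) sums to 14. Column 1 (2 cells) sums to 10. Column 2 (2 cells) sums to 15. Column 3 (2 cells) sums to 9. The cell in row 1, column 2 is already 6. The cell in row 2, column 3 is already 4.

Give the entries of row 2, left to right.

(1,1) = 9: the only remaining digit allowed by both the 20 across and the 10 down.
(1,3) = 20 − 15 = 5 completes the 20 across.
(2,1) = 10 − 9 = 1 completes the 10 down.
(2,2) = 14 − 5 = 9 completes the 14 across.

1 9 4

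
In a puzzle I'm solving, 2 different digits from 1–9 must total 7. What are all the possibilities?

2 distinct digits from 1–9 sum between 3 and 17.

{1,6}; {2,5}; {3,4}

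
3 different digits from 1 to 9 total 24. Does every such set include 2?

The only way to make 24 from 3 distinct digits is {7,8,9}, which does not contain 2.

No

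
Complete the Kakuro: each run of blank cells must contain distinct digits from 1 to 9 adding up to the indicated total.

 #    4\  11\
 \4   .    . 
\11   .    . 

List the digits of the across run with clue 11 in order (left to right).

4 in 2 cells must be {1,3}.
The 4 across and the 11 down share only 3, so R1C2 = 3.
The 11 across and the 4 down share only 3, so R2C1 = 3.
R2C2 = 11 − 3 = 8 completes the 11 across.
R1C1 = 4 − 3 = 1 completes the 4 across.

3 8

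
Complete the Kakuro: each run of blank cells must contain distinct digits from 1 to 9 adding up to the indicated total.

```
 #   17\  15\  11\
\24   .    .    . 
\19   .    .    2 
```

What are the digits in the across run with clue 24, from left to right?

24 in 3 cells must be {7,8,9}; 17 in 2 cells must be {8,9}.
R1C3 = 11 − 2 = 9 completes the 11 down.
R1C1 = 8: the only remaining digit allowed by both the 24 across and the 17 down.
R1C2 = 24 − 17 = 7 completes the 24 across.
R2C1 = 17 − 8 = 9 completes the 17 down.
R2C2 = 19 − 11 = 8 completes the 19 across.

8 7 9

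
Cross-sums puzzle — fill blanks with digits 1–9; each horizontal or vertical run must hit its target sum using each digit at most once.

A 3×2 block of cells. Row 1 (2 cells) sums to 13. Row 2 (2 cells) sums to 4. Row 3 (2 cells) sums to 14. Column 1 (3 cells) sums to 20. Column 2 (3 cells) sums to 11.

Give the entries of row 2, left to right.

3, 1

4 in 2 cells must be {1,3}.
The 4 across and the 20 down share only 3, so (2,1) = 3.
(2,2) = 4 − 3 = 1 completes the 4 across.
Nothing is forced directly, so branch on (1,1), whose candidates are 8 or 9. If (1,1) = 8: then (1,2) would have to be in {5} for the 13 across but in {2,3,4,6,7,8} for the 11 down — contradiction. So (1,1) = 9.
(1,2) = 13 − 9 = 4 completes the 13 across.
(3,1) = 20 − 12 = 8 completes the 20 down.
(3,2) = 14 − 8 = 6 completes the 14 across.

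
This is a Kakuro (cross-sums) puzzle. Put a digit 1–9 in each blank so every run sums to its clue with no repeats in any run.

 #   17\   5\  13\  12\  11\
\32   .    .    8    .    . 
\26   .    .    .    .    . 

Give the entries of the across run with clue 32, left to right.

17 in 2 cells must be {8,9}.
Given what's placed, R1C1 must be 9 to fit the 32 across and 17 down.
R2C1 = 17 − 9 = 8 completes the 17 down.
R2C3 = 13 − 8 = 5 completes the 13 down.
Nothing is forced directly, so branch on R1C2, whose candidates are 2 or 3 or 4. If R1C2 = 2: that forces R1C4 = 7, R1C5 = 6, R2C2 = 3, after which R2C4 would have to be in {1,4,6,9} for the 26 across but in {5} for the 12 down — contradiction. If R1C2 = 4: that forces R1C4 = 5, R1C5 = 6, R2C2 = 1, after which R2C4 would have to be in {3,9} for the 26 across but in {7} for the 12 down — contradiction. So R1C2 = 3.
R2C2 = 5 − 3 = 2 completes the 5 down.
No cell is forced outright now. R2C4 can only be 4 or 7 (the digits allowed by both its 26 across and its 12 down). If R2C4 = 4: then R1C4 would have to be in {5,7} for the 32 across but in {8} for the 12 down — contradiction. So R2C4 = 7.
R1C4 = 12 − 7 = 5 completes the 12 down.
R1C5 = 32 − 25 = 7 completes the 32 across.

9 3 8 5 7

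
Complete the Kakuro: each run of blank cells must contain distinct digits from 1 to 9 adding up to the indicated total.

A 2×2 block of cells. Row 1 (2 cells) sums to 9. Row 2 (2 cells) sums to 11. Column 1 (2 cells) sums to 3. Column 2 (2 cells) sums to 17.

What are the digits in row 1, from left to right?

3 in 2 cells must be {1,2}; 17 in 2 cells must be {8,9}.
The 9 across and the 17 down share only 8, so (1,2) = 8.
The 11 across and the 3 down share only 2, so (2,1) = 2.
(2,2) = 11 − 2 = 9 completes the 11 across.
(1,1) = 9 − 8 = 1 completes the 9 across.

1 8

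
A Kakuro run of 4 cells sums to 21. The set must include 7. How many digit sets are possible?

5

4 distinct digits from 1–9 sum between 10 and 30.
Keeping only sets containing 7.
Enumerating: {1,4,7,9}, {1,5,7,8}, {2,3,7,9}, {2,4,7,8}, {3,5,6,7}.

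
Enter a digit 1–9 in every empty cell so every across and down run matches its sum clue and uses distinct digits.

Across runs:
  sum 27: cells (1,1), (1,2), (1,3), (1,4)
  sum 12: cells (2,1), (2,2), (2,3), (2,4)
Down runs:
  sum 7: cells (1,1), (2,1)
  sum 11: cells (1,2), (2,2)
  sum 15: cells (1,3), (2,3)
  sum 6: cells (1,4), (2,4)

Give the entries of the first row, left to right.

6 8 9 4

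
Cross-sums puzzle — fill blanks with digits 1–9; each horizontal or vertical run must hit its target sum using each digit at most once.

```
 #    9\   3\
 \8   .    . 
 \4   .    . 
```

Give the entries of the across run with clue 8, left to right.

6 2

4 in 2 cells must be {1,3}; 3 in 2 cells must be {1,2}.
The 4 across and the 3 down share only 1, so R2C2 = 1.
R1C2 = 3 − 1 = 2 completes the 3 down.
R2C1 = 4 − 1 = 3 completes the 4 across.
R1C1 = 8 − 2 = 6 completes the 8 across.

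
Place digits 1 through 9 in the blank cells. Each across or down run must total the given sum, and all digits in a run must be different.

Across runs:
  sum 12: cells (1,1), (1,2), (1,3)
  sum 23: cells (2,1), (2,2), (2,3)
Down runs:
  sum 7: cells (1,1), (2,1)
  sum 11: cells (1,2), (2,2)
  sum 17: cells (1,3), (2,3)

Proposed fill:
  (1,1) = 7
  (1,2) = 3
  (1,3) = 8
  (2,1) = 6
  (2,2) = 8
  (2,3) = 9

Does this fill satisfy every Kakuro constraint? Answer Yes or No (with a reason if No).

No — the across run (1,1)–(1,3) sums to 18, not 12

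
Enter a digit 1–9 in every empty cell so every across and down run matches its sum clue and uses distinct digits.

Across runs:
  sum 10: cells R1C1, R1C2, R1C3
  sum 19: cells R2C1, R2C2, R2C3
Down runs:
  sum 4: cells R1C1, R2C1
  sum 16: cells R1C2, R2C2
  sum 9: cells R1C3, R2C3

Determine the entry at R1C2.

7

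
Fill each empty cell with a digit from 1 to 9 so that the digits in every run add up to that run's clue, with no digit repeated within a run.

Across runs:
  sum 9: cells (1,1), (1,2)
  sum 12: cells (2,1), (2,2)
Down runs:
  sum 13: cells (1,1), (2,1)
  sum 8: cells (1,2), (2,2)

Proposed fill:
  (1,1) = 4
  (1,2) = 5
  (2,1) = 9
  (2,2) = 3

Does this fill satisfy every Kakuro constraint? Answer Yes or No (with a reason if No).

Across: 4+5=9; 9+3=12. Down: 4+9=13; 5+3=8. No digit repeats within any run.

Yes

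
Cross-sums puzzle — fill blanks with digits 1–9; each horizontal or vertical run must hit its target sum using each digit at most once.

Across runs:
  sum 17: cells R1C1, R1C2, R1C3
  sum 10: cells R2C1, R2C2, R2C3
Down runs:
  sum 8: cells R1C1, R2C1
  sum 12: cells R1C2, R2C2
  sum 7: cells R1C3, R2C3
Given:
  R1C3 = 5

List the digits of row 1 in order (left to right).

Given what's placed, R1C1 must be 3 to fit the 17 across and 8 down.
R1C2 = 17 − 8 = 9 completes the 17 across.
R2C1 = 8 − 3 = 5 completes the 8 down.
R2C2 = 12 − 9 = 3 completes the 12 down.
R2C3 = 10 − 8 = 2 completes the 10 across.

3 9 5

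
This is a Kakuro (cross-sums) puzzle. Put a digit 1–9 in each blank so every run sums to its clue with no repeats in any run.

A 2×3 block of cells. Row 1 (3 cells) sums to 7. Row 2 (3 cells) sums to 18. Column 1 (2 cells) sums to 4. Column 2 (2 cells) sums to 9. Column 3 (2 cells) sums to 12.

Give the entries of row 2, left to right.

3 7 8

7 in 3 cells must be {1,2,4}; 4 in 2 cells must be {1,3}.
The 7 across and the 4 down share only 1, so (1,1) = 1.
Given what's placed, (1,3) must be 4 to fit the 7 across and 12 down.
(2,1) = 4 − 1 = 3 completes the 4 down.
(2,3) = 12 − 4 = 8 completes the 12 down.
(1,2) = 7 − 5 = 2 completes the 7 across.
(2,2) = 18 − 11 = 7 completes the 18 across.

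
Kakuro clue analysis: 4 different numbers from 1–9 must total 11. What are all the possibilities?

4 distinct digits from 1–9 sum between 10 and 30.
Only one set works: {1,2,3,5}.

{1,2,3,5}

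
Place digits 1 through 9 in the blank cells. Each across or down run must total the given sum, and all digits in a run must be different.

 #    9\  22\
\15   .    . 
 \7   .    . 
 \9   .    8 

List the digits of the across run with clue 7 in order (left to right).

The 15 across and the 9 down share only 6, so R1C1 = 6.
R1C2 = 15 − 6 = 9 completes the 15 across.
R2C2 = 22 − 17 = 5 completes the 22 down.
R3C1 = 9 − 8 = 1 completes the 9 across.
R2C1 = 7 − 5 = 2 completes the 7 across.

2, 5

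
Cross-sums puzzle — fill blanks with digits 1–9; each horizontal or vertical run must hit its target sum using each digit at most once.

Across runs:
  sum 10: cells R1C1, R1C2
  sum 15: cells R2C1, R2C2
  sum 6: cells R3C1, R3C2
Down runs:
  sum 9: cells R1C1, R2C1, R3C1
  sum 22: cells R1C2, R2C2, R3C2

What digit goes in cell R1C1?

2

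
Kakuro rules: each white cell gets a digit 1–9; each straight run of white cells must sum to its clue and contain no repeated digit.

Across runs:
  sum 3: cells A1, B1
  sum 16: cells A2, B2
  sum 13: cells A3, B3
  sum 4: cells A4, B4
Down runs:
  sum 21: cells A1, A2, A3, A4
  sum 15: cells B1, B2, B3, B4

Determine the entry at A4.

3 in 2 cells must be {1,2}; 16 in 2 cells must be {7,9}; 4 in 2 cells must be {1,3}.
Nothing is forced directly, so branch on A4, whose candidates are 1 or 3. If A4 = 1: then A1 would have to be in {1,2} for the 3 across but in {3,4,5,6,7,8,9} for the 21 down — contradiction. So A4 = 3.

3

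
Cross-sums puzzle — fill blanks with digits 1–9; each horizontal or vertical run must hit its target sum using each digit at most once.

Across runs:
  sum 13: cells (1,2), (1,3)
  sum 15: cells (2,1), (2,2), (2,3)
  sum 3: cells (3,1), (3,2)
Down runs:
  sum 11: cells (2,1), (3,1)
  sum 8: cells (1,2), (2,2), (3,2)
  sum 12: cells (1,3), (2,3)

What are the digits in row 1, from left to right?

5 8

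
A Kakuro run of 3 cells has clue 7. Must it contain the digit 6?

No

The only way to make 7 from 3 distinct digits is {1,2,4}, which does not contain 6.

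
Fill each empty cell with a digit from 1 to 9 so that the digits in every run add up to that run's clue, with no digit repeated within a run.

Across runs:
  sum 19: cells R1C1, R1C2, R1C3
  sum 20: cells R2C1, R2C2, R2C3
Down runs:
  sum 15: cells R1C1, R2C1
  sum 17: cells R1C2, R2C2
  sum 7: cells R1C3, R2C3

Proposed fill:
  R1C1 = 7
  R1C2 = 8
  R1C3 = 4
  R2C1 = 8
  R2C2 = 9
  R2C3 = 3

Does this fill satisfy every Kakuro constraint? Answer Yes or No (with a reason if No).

Yes

Across: 7+8+4=19; 8+9+3=20. Down: 7+8=15; 8+9=17; 4+3=7. No digit repeats within any run.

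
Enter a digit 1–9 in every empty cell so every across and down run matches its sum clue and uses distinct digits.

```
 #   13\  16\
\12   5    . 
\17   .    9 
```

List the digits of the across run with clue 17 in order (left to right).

8, 9

17 in 2 cells must be {8,9}; 16 in 2 cells must be {7,9}.
R1C2 = 12 − 5 = 7 completes the 12 across.
R2C1 = 17 − 9 = 8 completes the 17 across.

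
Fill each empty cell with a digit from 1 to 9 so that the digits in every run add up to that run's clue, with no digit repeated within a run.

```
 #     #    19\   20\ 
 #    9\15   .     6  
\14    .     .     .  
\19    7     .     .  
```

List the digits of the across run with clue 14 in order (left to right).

R1C2 = 15 − 6 = 9 completes the 15 across.
R2C1 = 9 − 7 = 2 completes the 9 down.
R3C3 = 9: the only remaining digit allowed by both the 19 across and the 20 down.
R2C3 = 20 − 15 = 5 completes the 20 down.
R3C2 = 19 − 16 = 3 completes the 19 across.
R2C2 = 14 − 7 = 7 completes the 14 across.

2, 7, 5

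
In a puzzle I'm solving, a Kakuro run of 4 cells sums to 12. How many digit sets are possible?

4 distinct digits from 1–9 sum between 10 and 30.
Enumerating: {1,2,3,6}, {1,2,4,5}.

2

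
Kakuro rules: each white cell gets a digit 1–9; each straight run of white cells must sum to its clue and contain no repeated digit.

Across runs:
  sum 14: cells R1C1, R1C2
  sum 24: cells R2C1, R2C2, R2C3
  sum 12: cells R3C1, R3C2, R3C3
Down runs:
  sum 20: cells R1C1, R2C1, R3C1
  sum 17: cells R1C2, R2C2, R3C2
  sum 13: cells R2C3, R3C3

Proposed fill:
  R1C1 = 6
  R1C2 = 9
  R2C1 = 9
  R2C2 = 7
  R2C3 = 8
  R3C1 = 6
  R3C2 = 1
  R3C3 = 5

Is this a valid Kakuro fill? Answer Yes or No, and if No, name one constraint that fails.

No — the down run R1C1–R3C1 sums to 21, not 20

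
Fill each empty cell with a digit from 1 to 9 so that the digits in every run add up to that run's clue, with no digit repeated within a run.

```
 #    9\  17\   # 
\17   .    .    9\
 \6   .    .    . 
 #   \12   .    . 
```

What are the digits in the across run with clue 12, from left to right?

5, 7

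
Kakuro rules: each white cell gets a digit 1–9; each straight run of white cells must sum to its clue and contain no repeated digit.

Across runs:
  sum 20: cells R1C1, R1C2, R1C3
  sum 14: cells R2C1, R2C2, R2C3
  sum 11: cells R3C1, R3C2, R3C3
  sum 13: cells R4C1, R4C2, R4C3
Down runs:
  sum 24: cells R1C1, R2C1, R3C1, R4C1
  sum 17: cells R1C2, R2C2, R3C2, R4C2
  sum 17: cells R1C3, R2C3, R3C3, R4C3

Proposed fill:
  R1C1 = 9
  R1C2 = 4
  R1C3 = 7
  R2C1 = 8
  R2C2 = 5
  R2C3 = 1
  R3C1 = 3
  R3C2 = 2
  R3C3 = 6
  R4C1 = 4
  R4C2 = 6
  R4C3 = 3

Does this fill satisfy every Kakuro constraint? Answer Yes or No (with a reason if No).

Yes

Across: 9+4+7=20; 8+5+1=14; 3+2+6=11; 4+6+3=13. Down: 9+8+3+4=24; 4+5+2+6=17; 7+1+6+3=17. No digit repeats within any run.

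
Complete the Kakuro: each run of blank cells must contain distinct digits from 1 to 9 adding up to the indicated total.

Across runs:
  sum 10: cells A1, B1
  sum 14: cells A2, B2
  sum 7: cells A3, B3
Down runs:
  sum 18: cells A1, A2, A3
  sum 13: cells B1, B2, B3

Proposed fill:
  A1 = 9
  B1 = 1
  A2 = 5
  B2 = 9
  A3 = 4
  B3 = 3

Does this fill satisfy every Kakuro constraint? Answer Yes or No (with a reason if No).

Yes

Across: 9+1=10; 5+9=14; 4+3=7. Down: 9+5+4=18; 1+9+3=13. No digit repeats within any run.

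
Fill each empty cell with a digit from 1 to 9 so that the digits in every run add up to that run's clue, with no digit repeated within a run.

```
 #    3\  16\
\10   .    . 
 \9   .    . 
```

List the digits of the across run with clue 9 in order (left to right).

2, 7

3 in 2 cells must be {1,2}; 16 in 2 cells must be {7,9}.
The 9 across and the 16 down share only 7, so R2C2 = 7.
R1C2 = 16 − 7 = 9 completes the 16 down.
R2C1 = 9 − 7 = 2 completes the 9 across.
R1C1 = 10 − 9 = 1 completes the 10 across.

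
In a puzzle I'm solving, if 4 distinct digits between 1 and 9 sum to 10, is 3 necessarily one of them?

Yes

The only way to make 10 from 4 distinct digits is {1,2,3,4}, which contains 3.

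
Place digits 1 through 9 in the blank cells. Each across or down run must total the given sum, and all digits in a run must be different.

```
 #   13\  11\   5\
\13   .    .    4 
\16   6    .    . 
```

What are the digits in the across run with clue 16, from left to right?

R1C1 = 13 − 6 = 7 completes the 13 down.
R1C2 = 13 − 11 = 2 completes the 13 across.
R2C2 = 11 − 2 = 9 completes the 11 down.
R2C3 = 16 − 15 = 1 completes the 16 across.

6 9 1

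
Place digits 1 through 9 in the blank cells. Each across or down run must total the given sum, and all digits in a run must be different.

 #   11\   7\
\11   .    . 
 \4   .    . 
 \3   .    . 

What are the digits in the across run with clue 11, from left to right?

4 in 2 cells must be {1,3}; 3 in 2 cells must be {1,2}; 7 in 3 cells must be {1,2,4}.
The 4 across and the 7 down share only 1, so R2C2 = 1.
Given what's placed, R3C2 must be 2 to fit the 3 across and 7 down.
R1C2 = 7 − 3 = 4 completes the 7 down.
R2C1 = 4 − 1 = 3 completes the 4 across.
R3C1 = 3 − 2 = 1 completes the 3 across.
R1C1 = 11 − 4 = 7 completes the 11 across.

7 4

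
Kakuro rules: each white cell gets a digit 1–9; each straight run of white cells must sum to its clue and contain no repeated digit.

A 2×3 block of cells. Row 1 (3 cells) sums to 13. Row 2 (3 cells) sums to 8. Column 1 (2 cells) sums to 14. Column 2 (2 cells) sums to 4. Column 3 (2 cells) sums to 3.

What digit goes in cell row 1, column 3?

1

4 in 2 cells must be {1,3}; 3 in 2 cells must be {1,2}.
The 8 across and the 14 down share only 5, so (2,1) = 5.
Given what's placed, (2,2) must be 1 to fit the 8 across and 4 down.
(2,3) = 8 − 6 = 2 completes the 8 across.
(1,1) = 14 − 5 = 9 completes the 14 down.
(1,2) = 4 − 1 = 3 completes the 4 down.
(1,3) = 13 − 12 = 1 completes the 13 across.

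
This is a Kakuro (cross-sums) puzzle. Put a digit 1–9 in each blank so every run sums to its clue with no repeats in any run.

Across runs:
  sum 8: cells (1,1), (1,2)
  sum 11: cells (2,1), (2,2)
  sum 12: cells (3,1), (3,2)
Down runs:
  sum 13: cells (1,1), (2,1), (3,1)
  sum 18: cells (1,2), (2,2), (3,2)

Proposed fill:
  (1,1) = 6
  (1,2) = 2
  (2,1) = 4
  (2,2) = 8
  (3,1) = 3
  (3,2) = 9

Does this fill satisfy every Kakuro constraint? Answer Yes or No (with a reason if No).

No — the across run (2,1)–(2,2) sums to 12, not 11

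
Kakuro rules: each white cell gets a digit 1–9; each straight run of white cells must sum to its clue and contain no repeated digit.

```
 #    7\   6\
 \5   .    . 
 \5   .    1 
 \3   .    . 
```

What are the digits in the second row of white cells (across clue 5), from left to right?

4, 1

3 in 2 cells must be {1,2}; 7 in 3 cells must be {1,2,4}; 6 in 3 cells must be {1,2,3}.
R2C1 = 5 − 1 = 4 completes the 5 across.
R3C2 = 2: the only remaining digit allowed by both the 3 across and the 6 down.
R1C2 = 6 − 3 = 3 completes the 6 down.
R3C1 = 3 − 2 = 1 completes the 3 across.
R1C1 = 5 − 3 = 2 completes the 5 across.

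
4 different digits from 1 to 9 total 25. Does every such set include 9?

No

Counterexample: {4,6,7,8} sums to 25 without using 9.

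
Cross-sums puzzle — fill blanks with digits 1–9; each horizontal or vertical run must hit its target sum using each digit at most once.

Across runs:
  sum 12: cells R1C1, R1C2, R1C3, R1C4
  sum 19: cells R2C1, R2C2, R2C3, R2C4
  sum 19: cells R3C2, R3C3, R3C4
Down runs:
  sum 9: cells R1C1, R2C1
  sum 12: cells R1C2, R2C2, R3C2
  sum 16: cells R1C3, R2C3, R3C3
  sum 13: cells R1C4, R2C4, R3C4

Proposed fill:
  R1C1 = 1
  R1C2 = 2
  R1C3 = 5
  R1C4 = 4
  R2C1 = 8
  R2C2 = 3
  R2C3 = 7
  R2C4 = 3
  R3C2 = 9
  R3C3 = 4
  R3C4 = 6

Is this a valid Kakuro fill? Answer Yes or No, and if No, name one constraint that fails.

No — the down run R1C2–R3C2 sums to 14, not 12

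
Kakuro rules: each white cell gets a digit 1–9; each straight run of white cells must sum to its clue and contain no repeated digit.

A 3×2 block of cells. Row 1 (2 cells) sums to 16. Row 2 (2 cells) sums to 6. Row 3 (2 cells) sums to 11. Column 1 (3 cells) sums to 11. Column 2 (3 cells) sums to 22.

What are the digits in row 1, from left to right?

16 in 2 cells must be {7,9}.
The 16 across and the 11 down share only 7, so (1,1) = 7.
(1,2) = 16 − 7 = 9 completes the 16 across.
Given what's placed, (2,1) must be 1 to fit the 6 across and 11 down.
(2,2) = 6 − 1 = 5 completes the 6 across.
(3,1) = 11 − 8 = 3 completes the 11 down.
(3,2) = 11 − 3 = 8 completes the 11 across.

7, 9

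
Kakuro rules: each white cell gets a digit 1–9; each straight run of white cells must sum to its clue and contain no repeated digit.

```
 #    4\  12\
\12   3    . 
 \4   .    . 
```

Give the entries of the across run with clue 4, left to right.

4 in 2 cells must be {1,3}.
R1C2 = 12 − 3 = 9 completes the 12 across.
R2C1 = 4 − 3 = 1 completes the 4 down.
R2C2 = 4 − 1 = 3 completes the 4 across.

1, 3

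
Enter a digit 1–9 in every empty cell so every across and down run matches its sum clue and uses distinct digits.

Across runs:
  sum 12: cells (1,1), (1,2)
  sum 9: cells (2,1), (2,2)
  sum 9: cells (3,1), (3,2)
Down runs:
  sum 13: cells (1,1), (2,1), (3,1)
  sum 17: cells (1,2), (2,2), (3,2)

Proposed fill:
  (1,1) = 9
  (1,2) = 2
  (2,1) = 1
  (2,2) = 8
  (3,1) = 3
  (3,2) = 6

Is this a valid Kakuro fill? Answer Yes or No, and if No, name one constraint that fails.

No — the across run (1,1)–(1,2) sums to 11, not 12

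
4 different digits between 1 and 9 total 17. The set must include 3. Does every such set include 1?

Counterexample: {2,3,4,8} sums to 17 under that restriction without using 1.

No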